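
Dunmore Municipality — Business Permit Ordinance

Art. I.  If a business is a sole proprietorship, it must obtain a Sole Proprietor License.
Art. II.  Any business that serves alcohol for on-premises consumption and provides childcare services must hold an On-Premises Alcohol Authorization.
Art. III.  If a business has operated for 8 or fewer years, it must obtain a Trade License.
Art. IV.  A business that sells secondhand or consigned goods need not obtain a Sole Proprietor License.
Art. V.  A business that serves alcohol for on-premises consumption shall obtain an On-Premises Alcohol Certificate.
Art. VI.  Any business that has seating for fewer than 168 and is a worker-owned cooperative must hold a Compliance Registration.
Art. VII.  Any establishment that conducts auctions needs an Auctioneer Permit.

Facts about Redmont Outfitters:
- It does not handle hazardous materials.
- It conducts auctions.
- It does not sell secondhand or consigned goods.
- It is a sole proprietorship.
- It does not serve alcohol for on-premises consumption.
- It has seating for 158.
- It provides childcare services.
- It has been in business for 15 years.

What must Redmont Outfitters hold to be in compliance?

Auctioneer Permit, Sole Proprietor License

Art. I. is a sole proprietorship → Sole Proprietor License required.
Art. II. does not serve alcohol for on-premises consumption; provides childcare services → On-Premises Alcohol Authorization not required.
Art. III. years in business 15 > 8 → Trade License not required.
Art. IV. does not sell secondhand or consigned goods → Sole Proprietor License exemption does not apply.
Art. V. does not serve alcohol for on-premises consumption → On-Premises Alcohol Certificate not required.
Art. VI. seating 158 < 168; is a sole proprietorship (not: is a worker-owned cooperative) → Compliance Registration not required.
Art. VII. conducts auctions → Auctioneer Permit required.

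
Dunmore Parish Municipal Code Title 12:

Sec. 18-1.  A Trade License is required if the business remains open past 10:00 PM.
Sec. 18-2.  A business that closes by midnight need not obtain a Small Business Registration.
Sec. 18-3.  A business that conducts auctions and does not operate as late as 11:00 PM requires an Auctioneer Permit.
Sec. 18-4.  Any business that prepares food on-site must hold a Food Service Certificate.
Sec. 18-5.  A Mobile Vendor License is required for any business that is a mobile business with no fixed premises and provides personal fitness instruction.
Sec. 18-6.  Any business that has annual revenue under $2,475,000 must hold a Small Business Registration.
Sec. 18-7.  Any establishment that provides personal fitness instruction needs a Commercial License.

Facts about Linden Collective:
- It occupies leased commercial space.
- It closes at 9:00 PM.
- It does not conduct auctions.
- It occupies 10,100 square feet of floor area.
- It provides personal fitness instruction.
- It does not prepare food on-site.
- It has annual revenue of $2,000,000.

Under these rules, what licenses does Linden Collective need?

Sec. 18-1. closes 9:00 PM, at/before 10:00 PM → Trade License not required.
Sec. 18-2. closes 9:00 PM, at/before midnight → exempt from Small Business Registration.
Sec. 18-3. does not conduct auctions; closes 9:00 PM, at/before 11:00 PM → Auctioneer Permit not required.
Sec. 18-4. does not prepare food on-site → Food Service Certificate not required.
Sec. 18-5. occupies leased commercial space (not: is a mobile business with no fixed premises); provides personal fitness instruction → Mobile Vendor License not required.
Sec. 18-6. revenue $2,000,000 < $2,475,000 → Small Business Registration required.
Sec. 18-7. provides personal fitness instruction → Commercial License required.

Commercial License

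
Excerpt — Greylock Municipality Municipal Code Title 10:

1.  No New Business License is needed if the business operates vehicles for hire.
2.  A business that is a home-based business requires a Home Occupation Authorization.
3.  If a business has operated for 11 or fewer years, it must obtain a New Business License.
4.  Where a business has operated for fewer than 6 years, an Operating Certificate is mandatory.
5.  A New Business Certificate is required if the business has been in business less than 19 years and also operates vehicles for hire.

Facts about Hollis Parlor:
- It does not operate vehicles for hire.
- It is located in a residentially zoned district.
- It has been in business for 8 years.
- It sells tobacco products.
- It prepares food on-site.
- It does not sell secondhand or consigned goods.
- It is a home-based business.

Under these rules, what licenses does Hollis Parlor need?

1. does not operate vehicles for hire → New Business License exemption does not apply.
2. is a home-based business → Home Occupation Authorization required.
3. years in business 8 ≤ 11 → New Business License required.
4. years in business 8 ≥ 6 → Operating Certificate not required.
5. years in business 8 < 19; does not operate vehicles for hire → New Business Certificate not required.

Home Occupation Authorization, New Business License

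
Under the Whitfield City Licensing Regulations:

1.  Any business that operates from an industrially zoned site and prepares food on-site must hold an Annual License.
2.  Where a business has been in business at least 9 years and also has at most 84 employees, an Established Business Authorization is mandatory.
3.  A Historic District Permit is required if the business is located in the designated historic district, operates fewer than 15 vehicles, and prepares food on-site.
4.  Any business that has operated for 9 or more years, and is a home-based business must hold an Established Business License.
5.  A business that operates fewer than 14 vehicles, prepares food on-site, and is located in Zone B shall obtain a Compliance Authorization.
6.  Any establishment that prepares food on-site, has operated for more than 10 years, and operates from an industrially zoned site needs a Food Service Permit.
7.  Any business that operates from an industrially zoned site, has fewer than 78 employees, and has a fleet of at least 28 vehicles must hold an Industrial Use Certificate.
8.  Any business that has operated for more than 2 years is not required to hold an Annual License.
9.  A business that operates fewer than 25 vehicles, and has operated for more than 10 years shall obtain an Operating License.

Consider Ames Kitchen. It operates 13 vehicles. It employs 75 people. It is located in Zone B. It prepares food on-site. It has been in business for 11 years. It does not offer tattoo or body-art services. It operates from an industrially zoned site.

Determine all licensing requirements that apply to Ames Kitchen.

Compliance Authorization, Established Business Authorization, Food Service Permit, Operating License

1. operates from an industrially zoned site; prepares food on-site → Annual License required.
2. years in business 11 ≥ 9; employees 75 ≤ 84 → Established Business Authorization required.
3. is located in Zone B (not: is located in the designated historic district); vehicles 13 < 15; prepares food on-site → Historic District Permit not required.
4. years in business 11 ≥ 9; operates from an industrially zoned site (not: is a home-based business) → Established Business License not required.
5. vehicles 13 < 14; prepares food on-site; is located in Zone B → Compliance Authorization required.
6. prepares food on-site; years in business 11 > 10; operates from an industrially zoned site → Food Service Permit required.
7. operates from an industrially zoned site; employees 75 < 78; vehicles 13 < 28 → Industrial Use Certificate not required.
8. years in business 11 > 2 → exempt from Annual License.
9. vehicles 13 < 25; years in business 11 > 10 → Operating License required.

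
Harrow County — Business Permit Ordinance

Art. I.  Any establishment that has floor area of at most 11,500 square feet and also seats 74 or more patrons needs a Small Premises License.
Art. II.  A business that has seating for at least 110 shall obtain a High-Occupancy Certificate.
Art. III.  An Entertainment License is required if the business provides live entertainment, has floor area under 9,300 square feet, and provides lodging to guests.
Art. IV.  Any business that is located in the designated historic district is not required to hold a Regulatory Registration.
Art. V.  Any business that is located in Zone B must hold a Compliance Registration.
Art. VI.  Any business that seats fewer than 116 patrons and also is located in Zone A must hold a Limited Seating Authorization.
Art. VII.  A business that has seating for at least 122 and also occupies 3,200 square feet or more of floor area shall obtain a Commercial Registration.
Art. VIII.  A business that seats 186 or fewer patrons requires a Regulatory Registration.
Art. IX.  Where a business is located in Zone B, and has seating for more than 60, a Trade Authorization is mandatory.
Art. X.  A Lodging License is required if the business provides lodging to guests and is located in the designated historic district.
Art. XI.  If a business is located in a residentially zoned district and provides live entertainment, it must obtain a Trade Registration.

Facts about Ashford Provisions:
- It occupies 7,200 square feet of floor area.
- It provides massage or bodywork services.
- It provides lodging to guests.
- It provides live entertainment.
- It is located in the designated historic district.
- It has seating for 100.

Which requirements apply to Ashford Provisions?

Art. I. floor area 7,200 square feet ≤ 11,500 square feet; seating 100 ≥ 74 → Small Premises License required.
Art. II. seating 100 < 110 → High-Occupancy Certificate not required.
Art. III. provides live entertainment; floor area 7,200 square feet < 9,300 square feet; provides lodging to guests → Entertainment License required.
Art. IV. is located in the designated historic district → exempt from Regulatory Registration.
Art. V. is located in the designated historic district (not: is located in Zone B) → Compliance Registration not required.
Art. VI. seating 100 < 116; is located in the designated historic district (not: is located in Zone A) → Limited Seating Authorization not required.
Art. VII. seating 100 < 122; floor area 7,200 square feet ≥ 3,200 square feet → Commercial Registration not required.
Art. VIII. seating 100 ≤ 186 → Regulatory Registration required.
Art. IX. is located in the designated historic district (not: is located in Zone B); seating 100 > 60 → Trade Authorization not required.
Art. X. provides lodging to guests; is located in the designated historic district → Lodging License required.
Art. XI. is located in the designated historic district (not: is located in a residentially zoned district); provides live entertainment → Trade Registration not required.

Entertainment License, Lodging License, Small Premises License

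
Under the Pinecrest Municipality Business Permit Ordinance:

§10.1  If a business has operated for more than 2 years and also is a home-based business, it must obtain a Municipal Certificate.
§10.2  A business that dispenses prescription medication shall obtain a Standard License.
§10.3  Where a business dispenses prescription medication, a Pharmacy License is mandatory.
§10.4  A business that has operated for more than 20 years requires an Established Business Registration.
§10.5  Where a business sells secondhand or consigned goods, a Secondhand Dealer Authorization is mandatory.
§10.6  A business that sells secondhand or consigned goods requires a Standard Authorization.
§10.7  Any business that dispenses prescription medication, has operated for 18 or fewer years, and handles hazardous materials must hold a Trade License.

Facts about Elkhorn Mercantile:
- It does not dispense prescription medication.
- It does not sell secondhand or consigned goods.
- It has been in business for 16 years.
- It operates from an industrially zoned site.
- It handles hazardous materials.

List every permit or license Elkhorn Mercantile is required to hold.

None

§10.1 years in business 16 > 2; operates from an industrially zoned site (not: is a home-based business) → Municipal Certificate not required.
§10.2 does not dispense prescription medication → Standard License not required.
§10.3 does not dispense prescription medication → Pharmacy License not required.
§10.4 years in business 16 ≤ 20 → Established Business Registration not required.
§10.5 does not sell secondhand or consigned goods → Secondhand Dealer Authorization not required.
§10.6 does not sell secondhand or consigned goods → Standard Authorization not required.
§10.7 does not dispense prescription medication; years in business 16 ≤ 18; handles hazardous materials → Trade License not required.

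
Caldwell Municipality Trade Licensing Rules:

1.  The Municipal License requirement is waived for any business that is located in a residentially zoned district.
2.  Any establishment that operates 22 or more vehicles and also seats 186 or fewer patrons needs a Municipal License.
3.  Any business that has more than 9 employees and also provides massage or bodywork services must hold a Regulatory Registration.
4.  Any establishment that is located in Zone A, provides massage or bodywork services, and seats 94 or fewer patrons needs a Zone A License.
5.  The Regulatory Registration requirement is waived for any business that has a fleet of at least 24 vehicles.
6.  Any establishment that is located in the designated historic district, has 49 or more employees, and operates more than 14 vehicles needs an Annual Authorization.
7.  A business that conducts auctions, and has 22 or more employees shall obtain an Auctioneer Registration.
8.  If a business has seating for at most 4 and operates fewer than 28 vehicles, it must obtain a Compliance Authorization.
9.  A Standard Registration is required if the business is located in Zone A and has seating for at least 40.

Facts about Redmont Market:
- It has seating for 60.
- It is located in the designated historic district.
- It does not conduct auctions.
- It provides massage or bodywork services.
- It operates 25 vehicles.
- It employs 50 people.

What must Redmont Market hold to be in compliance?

1. is located in the designated historic district (not: is located in a residentially zoned district) → Municipal License exemption does not apply.
2. vehicles 25 ≥ 22; seating 60 ≤ 186 → Municipal License required.
3. employees 50 > 9; provides massage or bodywork services → Regulatory Registration required.
4. is located in the designated historic district (not: is located in Zone A); provides massage or bodywork services; seating 60 ≤ 94 → Zone A License not required.
5. vehicles 25 ≥ 24 → exempt from Regulatory Registration.
6. is located in the designated historic district; employees 50 ≥ 49; vehicles 25 > 14 → Annual Authorization required.
7. does not conduct auctions; employees 50 ≥ 22 → Auctioneer Registration not required.
8. seating 60 > 4; vehicles 25 < 28 → Compliance Authorization not required.
9. is located in the designated historic district (not: is located in Zone A); seating 60 ≥ 40 → Standard Registration not required.

Annual Authorization, Municipal License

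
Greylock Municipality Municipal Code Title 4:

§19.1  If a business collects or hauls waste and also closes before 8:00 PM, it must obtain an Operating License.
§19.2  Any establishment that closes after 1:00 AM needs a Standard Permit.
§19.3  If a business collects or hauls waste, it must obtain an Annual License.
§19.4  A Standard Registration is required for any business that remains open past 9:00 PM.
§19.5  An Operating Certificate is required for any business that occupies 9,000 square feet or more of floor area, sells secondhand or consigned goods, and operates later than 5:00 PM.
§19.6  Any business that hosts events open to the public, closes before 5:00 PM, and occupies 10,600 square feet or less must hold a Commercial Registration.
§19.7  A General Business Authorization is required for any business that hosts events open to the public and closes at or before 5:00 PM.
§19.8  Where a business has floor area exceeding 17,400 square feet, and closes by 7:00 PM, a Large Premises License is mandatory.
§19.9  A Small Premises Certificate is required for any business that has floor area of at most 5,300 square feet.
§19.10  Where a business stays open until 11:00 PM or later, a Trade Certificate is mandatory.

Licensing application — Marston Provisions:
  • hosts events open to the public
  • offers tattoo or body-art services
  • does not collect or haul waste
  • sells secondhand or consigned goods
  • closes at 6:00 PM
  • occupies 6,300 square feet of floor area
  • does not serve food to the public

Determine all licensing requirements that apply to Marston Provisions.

None

§19.1 does not collect or haul waste; closes 6:00 PM, at/before 8:00 PM → Operating License not required.
§19.2 closes 6:00 PM, at/before 1:00 AM → Standard Permit not required.
§19.3 does not collect or haul waste → Annual License not required.
§19.4 closes 6:00 PM, at/before 9:00 PM → Standard Registration not required.
§19.5 floor area 6,300 square feet < 9,000 square feet; sells secondhand or consigned goods; closes 6:00 PM, after 5:00 PM → Operating Certificate not required.
§19.6 hosts events open to the public; closes 6:00 PM, after 5:00 PM; floor area 6,300 square feet ≤ 10,600 square feet → Commercial Registration not required.
§19.7 hosts events open to the public; closes 6:00 PM, after 5:00 PM → General Business Authorization not required.
§19.8 floor area 6,300 square feet ≤ 17,400 square feet; closes 6:00 PM, at/before 7:00 PM → Large Premises License not required.
§19.9 floor area 6,300 square feet > 5,300 square feet → Small Premises Certificate not required.
§19.10 closes 6:00 PM, at/before 11:00 PM → Trade Certificate not required.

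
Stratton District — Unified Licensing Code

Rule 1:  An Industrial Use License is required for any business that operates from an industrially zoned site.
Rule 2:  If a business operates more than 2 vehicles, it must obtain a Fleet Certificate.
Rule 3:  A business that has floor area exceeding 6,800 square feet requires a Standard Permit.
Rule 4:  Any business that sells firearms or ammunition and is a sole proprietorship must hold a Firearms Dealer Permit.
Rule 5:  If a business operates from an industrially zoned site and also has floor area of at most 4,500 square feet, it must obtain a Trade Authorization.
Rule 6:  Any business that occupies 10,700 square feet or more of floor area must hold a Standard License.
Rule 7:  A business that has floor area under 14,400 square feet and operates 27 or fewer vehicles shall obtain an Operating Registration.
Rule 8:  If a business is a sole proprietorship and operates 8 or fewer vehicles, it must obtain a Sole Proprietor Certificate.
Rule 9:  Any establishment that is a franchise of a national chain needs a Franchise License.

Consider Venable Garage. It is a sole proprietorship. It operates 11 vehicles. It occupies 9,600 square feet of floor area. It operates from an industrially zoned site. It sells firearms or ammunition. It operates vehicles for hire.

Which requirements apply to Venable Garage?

Rule 1: operates from an industrially zoned site → Industrial Use License required.
Rule 2: vehicles 11 > 2 → Fleet Certificate required.
Rule 3: floor area 9,600 square feet > 6,800 square feet → Standard Permit required.
Rule 4: sells firearms or ammunition; is a sole proprietorship → Firearms Dealer Permit required.
Rule 5: operates from an industrially zoned site; floor area 9,600 square feet > 4,500 square feet → Trade Authorization not required.
Rule 6: floor area 9,600 square feet < 10,700 square feet → Standard License not required.
Rule 7: floor area 9,600 square feet < 14,400 square feet; vehicles 11 ≤ 27 → Operating Registration required.
Rule 8: is a sole proprietorship; vehicles 11 > 8 → Sole Proprietor Certificate not required.
Rule 9: is a sole proprietorship (not: is a franchise of a national chain) → Franchise License not required.

Firearms Dealer Permit, Fleet Certificate, Industrial Use License, Operating Registration, Standard Permit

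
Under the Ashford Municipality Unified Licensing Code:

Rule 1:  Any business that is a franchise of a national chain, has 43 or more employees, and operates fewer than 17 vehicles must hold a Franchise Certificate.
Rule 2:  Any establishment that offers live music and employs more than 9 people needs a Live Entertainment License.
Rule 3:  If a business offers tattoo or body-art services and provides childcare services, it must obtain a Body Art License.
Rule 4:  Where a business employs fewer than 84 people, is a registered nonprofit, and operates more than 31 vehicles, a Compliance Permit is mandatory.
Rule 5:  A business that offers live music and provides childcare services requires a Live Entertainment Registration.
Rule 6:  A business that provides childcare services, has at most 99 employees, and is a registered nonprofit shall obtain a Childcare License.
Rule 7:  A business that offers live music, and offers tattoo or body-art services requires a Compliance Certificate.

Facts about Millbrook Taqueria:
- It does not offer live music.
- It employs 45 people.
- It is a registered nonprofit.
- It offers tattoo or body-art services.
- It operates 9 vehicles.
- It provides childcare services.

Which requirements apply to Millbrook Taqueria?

Body Art License, Childcare License

Rule 1: is a registered nonprofit (not: is a franchise of a national chain); employees 45 ≥ 43; vehicles 9 < 17 → Franchise Certificate not required.
Rule 2: does not offer live music; employees 45 > 9 → Live Entertainment License not required.
Rule 3: offers tattoo or body-art services; provides childcare services → Body Art License required.
Rule 4: employees 45 < 84; is a registered nonprofit; vehicles 9 ≤ 31 → Compliance Permit not required.
Rule 5: does not offer live music; provides childcare services → Live Entertainment Registration not required.
Rule 6: provides childcare services; employees 45 ≤ 99; is a registered nonprofit → Childcare License required.
Rule 7: does not offer live music; offers tattoo or body-art services → Compliance Certificate not required.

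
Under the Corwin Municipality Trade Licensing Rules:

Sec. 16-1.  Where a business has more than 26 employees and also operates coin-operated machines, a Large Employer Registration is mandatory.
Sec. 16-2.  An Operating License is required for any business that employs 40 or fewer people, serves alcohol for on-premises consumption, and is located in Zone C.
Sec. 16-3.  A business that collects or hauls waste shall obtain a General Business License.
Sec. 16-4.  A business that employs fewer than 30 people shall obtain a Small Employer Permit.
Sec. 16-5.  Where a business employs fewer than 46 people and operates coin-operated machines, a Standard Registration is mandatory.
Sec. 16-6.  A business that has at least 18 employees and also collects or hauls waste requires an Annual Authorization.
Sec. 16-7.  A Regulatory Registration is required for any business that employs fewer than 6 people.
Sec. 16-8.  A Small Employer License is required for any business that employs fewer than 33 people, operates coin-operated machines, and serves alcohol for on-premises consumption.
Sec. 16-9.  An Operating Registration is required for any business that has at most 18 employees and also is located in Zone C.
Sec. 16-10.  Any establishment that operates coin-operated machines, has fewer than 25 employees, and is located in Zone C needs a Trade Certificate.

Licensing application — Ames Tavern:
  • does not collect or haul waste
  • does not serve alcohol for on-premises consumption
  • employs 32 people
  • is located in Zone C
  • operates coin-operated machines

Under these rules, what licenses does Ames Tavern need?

Sec. 16-1. employees 32 > 26; operates coin-operated machines → Large Employer Registration required.
Sec. 16-2. employees 32 ≤ 40; does not serve alcohol for on-premises consumption; is located in Zone C → Operating License not required.
Sec. 16-3. does not collect or haul waste → General Business License not required.
Sec. 16-4. employees 32 ≥ 30 → Small Employer Permit not required.
Sec. 16-5. employees 32 < 46; operates coin-operated machines → Standard Registration required.
Sec. 16-6. employees 32 ≥ 18; does not collect or haul waste → Annual Authorization not required.
Sec. 16-7. employees 32 ≥ 6 → Regulatory Registration not required.
Sec. 16-8. employees 32 < 33; operates coin-operated machines; does not serve alcohol for on-premises consumption → Small Employer License not required.
Sec. 16-9. employees 32 > 18; is located in Zone C → Operating Registration not required.
Sec. 16-10. operates coin-operated machines; employees 32 ≥ 25; is located in Zone C → Trade Certificate not required.

Large Employer Registration, Standard Registration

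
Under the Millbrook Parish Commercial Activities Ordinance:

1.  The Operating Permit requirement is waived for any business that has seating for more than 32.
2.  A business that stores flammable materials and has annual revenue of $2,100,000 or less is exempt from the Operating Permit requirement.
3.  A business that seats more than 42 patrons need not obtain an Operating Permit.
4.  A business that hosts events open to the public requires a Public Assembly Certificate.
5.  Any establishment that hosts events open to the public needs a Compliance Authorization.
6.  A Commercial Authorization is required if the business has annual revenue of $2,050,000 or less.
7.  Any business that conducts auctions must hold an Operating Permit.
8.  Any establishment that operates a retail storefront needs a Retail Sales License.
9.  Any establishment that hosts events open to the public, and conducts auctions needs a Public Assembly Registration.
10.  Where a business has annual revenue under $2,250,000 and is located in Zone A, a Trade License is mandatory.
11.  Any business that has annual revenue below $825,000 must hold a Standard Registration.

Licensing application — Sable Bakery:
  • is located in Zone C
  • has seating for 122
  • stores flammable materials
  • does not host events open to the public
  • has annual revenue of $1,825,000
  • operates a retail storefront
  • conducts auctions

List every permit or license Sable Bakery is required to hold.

1. seating 122 > 32 → exempt from Operating Permit.
2. stores flammable materials; revenue $1,825,000 ≤ $2,100,000 → exempt from Operating Permit.
3. seating 122 > 42 → exempt from Operating Permit.
4. does not host events open to the public → Public Assembly Certificate not required.
5. does not host events open to the public → Compliance Authorization not required.
6. revenue $1,825,000 ≤ $2,050,000 → Commercial Authorization required.
7. conducts auctions → Operating Permit required.
8. operates a retail storefront → Retail Sales License required.
9. does not host events open to the public; conducts auctions → Public Assembly Registration not required.
10. revenue $1,825,000 < $2,250,000; is located in Zone C (not: is located in Zone A) → Trade License not required.
11. revenue $1,825,000 ≥ $825,000 → Standard Registration not required.

Commercial Authorization, Retail Sales License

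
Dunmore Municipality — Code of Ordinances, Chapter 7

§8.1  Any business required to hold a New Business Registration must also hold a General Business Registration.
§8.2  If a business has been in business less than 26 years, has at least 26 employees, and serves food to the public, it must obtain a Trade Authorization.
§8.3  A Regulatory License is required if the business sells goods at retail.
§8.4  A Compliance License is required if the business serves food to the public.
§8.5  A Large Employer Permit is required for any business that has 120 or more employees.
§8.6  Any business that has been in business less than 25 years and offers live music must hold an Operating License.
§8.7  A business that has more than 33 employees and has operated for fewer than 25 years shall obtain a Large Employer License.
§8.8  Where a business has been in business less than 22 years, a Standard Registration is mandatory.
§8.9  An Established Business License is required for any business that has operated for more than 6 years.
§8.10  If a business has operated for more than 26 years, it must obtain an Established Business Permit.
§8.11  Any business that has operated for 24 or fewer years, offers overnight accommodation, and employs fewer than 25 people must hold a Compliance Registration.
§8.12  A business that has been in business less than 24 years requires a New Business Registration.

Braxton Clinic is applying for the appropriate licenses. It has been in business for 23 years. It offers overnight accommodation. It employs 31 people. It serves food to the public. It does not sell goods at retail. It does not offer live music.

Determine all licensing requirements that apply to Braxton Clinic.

§8.1 New Business Registration is required → General Business Registration also required.
§8.2 years in business 23 < 26; employees 31 ≥ 26; serves food to the public → Trade Authorization required.
§8.3 does not sell goods at retail → Regulatory License not required.
§8.4 serves food to the public → Compliance License required.
§8.5 employees 31 < 120 → Large Employer Permit not required.
§8.6 years in business 23 < 25; does not offer live music → Operating License not required.
§8.7 employees 31 ≤ 33; years in business 23 < 25 → Large Employer License not required.
§8.8 years in business 23 ≥ 22 → Standard Registration not required.
§8.9 years in business 23 > 6 → Established Business License required.
§8.10 years in business 23 ≤ 26 → Established Business Permit not required.
§8.11 years in business 23 ≤ 24; offers overnight accommodation; employees 31 ≥ 25 → Compliance Registration not required.
§8.12 years in business 23 < 24 → New Business Registration required.

Compliance License, Established Business License, General Business Registration, New Business Registration, Trade Authorization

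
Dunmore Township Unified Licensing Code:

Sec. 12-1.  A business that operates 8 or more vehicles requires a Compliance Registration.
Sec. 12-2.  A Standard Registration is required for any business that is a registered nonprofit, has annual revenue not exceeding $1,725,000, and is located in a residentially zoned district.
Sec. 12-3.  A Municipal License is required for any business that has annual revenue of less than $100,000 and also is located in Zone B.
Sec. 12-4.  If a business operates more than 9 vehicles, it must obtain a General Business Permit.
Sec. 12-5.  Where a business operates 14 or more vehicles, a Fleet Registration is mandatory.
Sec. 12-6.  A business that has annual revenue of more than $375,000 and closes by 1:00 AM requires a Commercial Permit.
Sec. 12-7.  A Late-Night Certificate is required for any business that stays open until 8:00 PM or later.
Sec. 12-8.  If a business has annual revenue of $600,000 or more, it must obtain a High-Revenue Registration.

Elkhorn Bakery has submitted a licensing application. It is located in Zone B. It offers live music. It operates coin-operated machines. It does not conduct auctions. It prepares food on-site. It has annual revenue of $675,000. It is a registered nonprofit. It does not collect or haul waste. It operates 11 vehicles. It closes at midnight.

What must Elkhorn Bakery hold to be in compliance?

Sec. 12-1. vehicles 11 ≥ 8 → Compliance Registration required.
Sec. 12-2. is a registered nonprofit; revenue $675,000 ≤ $1,725,000; is located in Zone B (not: is located in a residentially zoned district) → Standard Registration not required.
Sec. 12-3. revenue $675,000 ≥ $100,000; is located in Zone B → Municipal License not required.
Sec. 12-4. vehicles 11 > 9 → General Business Permit required.
Sec. 12-5. vehicles 11 < 14 → Fleet Registration not required.
Sec. 12-6. revenue $675,000 > $375,000; closes midnight, at/before 1:00 AM → Commercial Permit required.
Sec. 12-7. closes midnight, after 8:00 PM → Late-Night Certificate required.
Sec. 12-8. revenue $675,000 ≥ $600,000 → High-Revenue Registration required.

Commercial Permit, Compliance Registration, General Business Permit, High-Revenue Registration, Late-Night Certificate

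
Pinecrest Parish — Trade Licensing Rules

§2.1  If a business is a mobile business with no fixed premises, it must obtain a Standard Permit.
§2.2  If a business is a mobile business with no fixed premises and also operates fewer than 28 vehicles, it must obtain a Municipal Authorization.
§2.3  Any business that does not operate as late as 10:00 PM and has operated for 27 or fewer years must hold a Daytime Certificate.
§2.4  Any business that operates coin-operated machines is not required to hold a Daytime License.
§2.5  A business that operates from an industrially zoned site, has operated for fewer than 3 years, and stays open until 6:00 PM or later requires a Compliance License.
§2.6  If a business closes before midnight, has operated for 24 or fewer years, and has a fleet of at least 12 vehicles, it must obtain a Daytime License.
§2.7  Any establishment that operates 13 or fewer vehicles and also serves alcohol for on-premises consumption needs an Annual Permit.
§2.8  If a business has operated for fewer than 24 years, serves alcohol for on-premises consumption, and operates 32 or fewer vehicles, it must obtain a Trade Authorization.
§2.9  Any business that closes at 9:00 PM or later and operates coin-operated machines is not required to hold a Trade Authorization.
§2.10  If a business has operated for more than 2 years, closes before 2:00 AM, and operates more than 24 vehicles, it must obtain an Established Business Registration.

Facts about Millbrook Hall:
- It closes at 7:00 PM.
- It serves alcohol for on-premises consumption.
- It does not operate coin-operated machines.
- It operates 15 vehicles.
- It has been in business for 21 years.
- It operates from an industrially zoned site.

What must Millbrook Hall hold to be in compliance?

Daytime Certificate, Daytime License, Trade Authorization

§2.1 operates from an industrially zoned site (not: is a mobile business with no fixed premises) → Standard Permit not required.
§2.2 operates from an industrially zoned site (not: is a mobile business with no fixed premises); vehicles 15 < 28 → Municipal Authorization not required.
§2.3 closes 7:00 PM, at/before 10:00 PM; years in business 21 ≤ 27 → Daytime Certificate required.
§2.4 does not operate coin-operated machines → Daytime License exemption does not apply.
§2.5 operates from an industrially zoned site; years in business 21 ≥ 3; closes 7:00 PM, after 6:00 PM → Compliance License not required.
§2.6 closes 7:00 PM, at/before midnight; years in business 21 ≤ 24; vehicles 15 ≥ 12 → Daytime License required.
§2.7 vehicles 15 > 13; serves alcohol for on-premises consumption → Annual Permit not required.
§2.8 years in business 21 < 24; serves alcohol for on-premises consumption; vehicles 15 ≤ 32 → Trade Authorization required.
§2.9 closes 7:00 PM, at/before 9:00 PM; does not operate coin-operated machines → Trade Authorization exemption does not apply.
§2.10 years in business 21 > 2; closes 7:00 PM, at/before 2:00 AM; vehicles 15 ≤ 24 → Established Business Registration not required.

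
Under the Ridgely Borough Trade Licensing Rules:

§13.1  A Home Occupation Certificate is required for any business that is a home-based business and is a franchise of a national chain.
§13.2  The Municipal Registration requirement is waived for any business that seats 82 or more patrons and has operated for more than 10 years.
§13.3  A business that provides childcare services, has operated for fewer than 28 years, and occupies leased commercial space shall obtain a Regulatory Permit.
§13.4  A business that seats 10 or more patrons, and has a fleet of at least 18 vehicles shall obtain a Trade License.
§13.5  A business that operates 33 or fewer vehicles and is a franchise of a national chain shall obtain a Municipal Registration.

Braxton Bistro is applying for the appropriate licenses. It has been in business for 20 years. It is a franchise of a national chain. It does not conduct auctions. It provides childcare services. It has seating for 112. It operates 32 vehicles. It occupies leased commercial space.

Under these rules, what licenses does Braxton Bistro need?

Regulatory Permit, Trade License

§13.1 occupies leased commercial space (not: is a home-based business); is a franchise of a national chain → Home Occupation Certificate not required.
§13.2 seating 112 ≥ 82; years in business 20 > 10 → exempt from Municipal Registration.
§13.3 provides childcare services; years in business 20 < 28; occupies leased commercial space → Regulatory Permit required.
§13.4 seating 112 ≥ 10; vehicles 32 ≥ 18 → Trade License required.
§13.5 vehicles 32 ≤ 33; is a franchise of a national chain → Municipal Registration required.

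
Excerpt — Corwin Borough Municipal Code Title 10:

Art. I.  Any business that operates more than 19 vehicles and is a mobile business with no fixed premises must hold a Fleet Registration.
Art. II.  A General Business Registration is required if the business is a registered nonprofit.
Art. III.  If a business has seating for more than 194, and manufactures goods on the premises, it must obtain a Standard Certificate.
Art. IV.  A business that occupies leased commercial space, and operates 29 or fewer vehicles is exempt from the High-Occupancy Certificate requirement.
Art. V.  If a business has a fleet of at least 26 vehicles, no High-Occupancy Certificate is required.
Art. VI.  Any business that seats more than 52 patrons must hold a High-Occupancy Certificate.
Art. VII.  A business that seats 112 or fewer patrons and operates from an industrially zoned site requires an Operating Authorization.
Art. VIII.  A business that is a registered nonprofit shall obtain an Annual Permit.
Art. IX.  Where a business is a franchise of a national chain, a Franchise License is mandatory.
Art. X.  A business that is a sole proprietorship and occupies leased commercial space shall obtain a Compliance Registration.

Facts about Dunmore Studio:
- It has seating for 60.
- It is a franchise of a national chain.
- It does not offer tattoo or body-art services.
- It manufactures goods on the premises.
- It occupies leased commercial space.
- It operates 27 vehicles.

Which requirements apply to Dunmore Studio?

Art. I. vehicles 27 > 19; occupies leased commercial space (not: is a mobile business with no fixed premises) → Fleet Registration not required.
Art. II. is a franchise of a national chain (not: is a registered nonprofit) → General Business Registration not required.
Art. III. seating 60 ≤ 194; manufactures goods on the premises → Standard Certificate not required.
Art. IV. occupies leased commercial space; vehicles 27 ≤ 29 → exempt from High-Occupancy Certificate.
Art. V. vehicles 27 ≥ 26 → exempt from High-Occupancy Certificate.
Art. VI. seating 60 > 52 → High-Occupancy Certificate required.
Art. VII. seating 60 ≤ 112; occupies leased commercial space (not: operates from an industrially zoned site) → Operating Authorization not required.
Art. VIII. is a franchise of a national chain (not: is a registered nonprofit) → Annual Permit not required.
Art. IX. is a franchise of a national chain → Franchise License required.
Art. X. is a franchise of a national chain (not: is a sole proprietorship); occupies leased commercial space → Compliance Registration not required.

Franchise License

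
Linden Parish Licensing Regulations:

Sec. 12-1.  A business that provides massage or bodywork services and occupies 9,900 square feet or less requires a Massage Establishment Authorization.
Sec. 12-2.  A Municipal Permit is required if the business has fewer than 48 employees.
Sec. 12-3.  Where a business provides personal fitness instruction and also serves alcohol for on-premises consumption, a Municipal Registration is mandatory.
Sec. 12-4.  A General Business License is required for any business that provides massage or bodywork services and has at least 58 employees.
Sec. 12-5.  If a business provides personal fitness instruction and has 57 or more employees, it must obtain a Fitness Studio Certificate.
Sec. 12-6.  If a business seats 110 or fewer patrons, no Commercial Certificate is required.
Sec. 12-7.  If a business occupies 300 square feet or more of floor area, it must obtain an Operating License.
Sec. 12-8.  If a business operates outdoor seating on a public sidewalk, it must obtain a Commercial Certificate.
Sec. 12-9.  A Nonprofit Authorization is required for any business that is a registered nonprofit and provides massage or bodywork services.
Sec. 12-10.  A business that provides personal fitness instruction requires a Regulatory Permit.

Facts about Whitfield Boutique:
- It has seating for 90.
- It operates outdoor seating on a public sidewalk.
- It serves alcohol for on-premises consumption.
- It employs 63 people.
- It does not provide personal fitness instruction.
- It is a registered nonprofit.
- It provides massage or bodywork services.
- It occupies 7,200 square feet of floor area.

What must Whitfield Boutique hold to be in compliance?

General Business License, Massage Establishment Authorization, Nonprofit Authorization, Operating License

Sec. 12-1. provides massage or bodywork services; floor area 7,200 square feet ≤ 9,900 square feet → Massage Establishment Authorization required.
Sec. 12-2. employees 63 ≥ 48 → Municipal Permit not required.
Sec. 12-3. does not provide personal fitness instruction; serves alcohol for on-premises consumption → Municipal Registration not required.
Sec. 12-4. provides massage or bodywork services; employees 63 ≥ 58 → General Business License required.
Sec. 12-5. does not provide personal fitness instruction; employees 63 ≥ 57 → Fitness Studio Certificate not required.
Sec. 12-6. seating 90 ≤ 110 → exempt from Commercial Certificate.
Sec. 12-7. floor area 7,200 square feet ≥ 300 square feet → Operating License required.
Sec. 12-8. operates outdoor seating on a public sidewalk → Commercial Certificate required.
Sec. 12-9. is a registered nonprofit; provides massage or bodywork services → Nonprofit Authorization required.
Sec. 12-10. does not provide personal fitness instruction → Regulatory Permit not required.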